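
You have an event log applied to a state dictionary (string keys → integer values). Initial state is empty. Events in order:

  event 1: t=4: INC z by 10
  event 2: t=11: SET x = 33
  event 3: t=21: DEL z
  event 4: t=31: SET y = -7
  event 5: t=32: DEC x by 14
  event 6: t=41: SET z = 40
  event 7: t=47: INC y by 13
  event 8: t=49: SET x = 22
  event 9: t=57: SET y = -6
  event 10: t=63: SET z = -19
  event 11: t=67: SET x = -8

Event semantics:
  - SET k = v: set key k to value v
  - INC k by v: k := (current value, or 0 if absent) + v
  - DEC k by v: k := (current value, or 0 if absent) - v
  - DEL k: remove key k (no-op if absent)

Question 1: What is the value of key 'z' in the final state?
Answer: -19

Derivation:
Track key 'z' through all 11 events:
  event 1 (t=4: INC z by 10): z (absent) -> 10
  event 2 (t=11: SET x = 33): z unchanged
  event 3 (t=21: DEL z): z 10 -> (absent)
  event 4 (t=31: SET y = -7): z unchanged
  event 5 (t=32: DEC x by 14): z unchanged
  event 6 (t=41: SET z = 40): z (absent) -> 40
  event 7 (t=47: INC y by 13): z unchanged
  event 8 (t=49: SET x = 22): z unchanged
  event 9 (t=57: SET y = -6): z unchanged
  event 10 (t=63: SET z = -19): z 40 -> -19
  event 11 (t=67: SET x = -8): z unchanged
Final: z = -19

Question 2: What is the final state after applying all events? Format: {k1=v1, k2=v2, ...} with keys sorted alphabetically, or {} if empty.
  after event 1 (t=4: INC z by 10): {z=10}
  after event 2 (t=11: SET x = 33): {x=33, z=10}
  after event 3 (t=21: DEL z): {x=33}
  after event 4 (t=31: SET y = -7): {x=33, y=-7}
  after event 5 (t=32: DEC x by 14): {x=19, y=-7}
  after event 6 (t=41: SET z = 40): {x=19, y=-7, z=40}
  after event 7 (t=47: INC y by 13): {x=19, y=6, z=40}
  after event 8 (t=49: SET x = 22): {x=22, y=6, z=40}
  after event 9 (t=57: SET y = -6): {x=22, y=-6, z=40}
  after event 10 (t=63: SET z = -19): {x=22, y=-6, z=-19}
  after event 11 (t=67: SET x = -8): {x=-8, y=-6, z=-19}

Answer: {x=-8, y=-6, z=-19}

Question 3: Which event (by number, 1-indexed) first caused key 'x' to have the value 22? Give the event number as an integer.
Answer: 8

Derivation:
Looking for first event where x becomes 22:
  event 2: x = 33
  event 3: x = 33
  event 4: x = 33
  event 5: x = 19
  event 6: x = 19
  event 7: x = 19
  event 8: x 19 -> 22  <-- first match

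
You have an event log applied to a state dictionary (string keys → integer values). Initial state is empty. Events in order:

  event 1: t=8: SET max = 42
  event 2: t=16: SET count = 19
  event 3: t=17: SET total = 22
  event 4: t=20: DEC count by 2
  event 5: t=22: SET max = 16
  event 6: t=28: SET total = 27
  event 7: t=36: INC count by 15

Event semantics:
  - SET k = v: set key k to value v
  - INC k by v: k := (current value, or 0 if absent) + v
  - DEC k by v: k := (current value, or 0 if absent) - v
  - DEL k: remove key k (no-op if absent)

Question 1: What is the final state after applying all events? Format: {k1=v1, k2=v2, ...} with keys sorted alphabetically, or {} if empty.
  after event 1 (t=8: SET max = 42): {max=42}
  after event 2 (t=16: SET count = 19): {count=19, max=42}
  after event 3 (t=17: SET total = 22): {count=19, max=42, total=22}
  after event 4 (t=20: DEC count by 2): {count=17, max=42, total=22}
  after event 5 (t=22: SET max = 16): {count=17, max=16, total=22}
  after event 6 (t=28: SET total = 27): {count=17, max=16, total=27}
  after event 7 (t=36: INC count by 15): {count=32, max=16, total=27}

Answer: {count=32, max=16, total=27}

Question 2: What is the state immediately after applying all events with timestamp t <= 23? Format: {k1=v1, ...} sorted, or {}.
Apply events with t <= 23 (5 events):
  after event 1 (t=8: SET max = 42): {max=42}
  after event 2 (t=16: SET count = 19): {count=19, max=42}
  after event 3 (t=17: SET total = 22): {count=19, max=42, total=22}
  after event 4 (t=20: DEC count by 2): {count=17, max=42, total=22}
  after event 5 (t=22: SET max = 16): {count=17, max=16, total=22}

Answer: {count=17, max=16, total=22}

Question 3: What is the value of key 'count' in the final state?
Answer: 32

Derivation:
Track key 'count' through all 7 events:
  event 1 (t=8: SET max = 42): count unchanged
  event 2 (t=16: SET count = 19): count (absent) -> 19
  event 3 (t=17: SET total = 22): count unchanged
  event 4 (t=20: DEC count by 2): count 19 -> 17
  event 5 (t=22: SET max = 16): count unchanged
  event 6 (t=28: SET total = 27): count unchanged
  event 7 (t=36: INC count by 15): count 17 -> 32
Final: count = 32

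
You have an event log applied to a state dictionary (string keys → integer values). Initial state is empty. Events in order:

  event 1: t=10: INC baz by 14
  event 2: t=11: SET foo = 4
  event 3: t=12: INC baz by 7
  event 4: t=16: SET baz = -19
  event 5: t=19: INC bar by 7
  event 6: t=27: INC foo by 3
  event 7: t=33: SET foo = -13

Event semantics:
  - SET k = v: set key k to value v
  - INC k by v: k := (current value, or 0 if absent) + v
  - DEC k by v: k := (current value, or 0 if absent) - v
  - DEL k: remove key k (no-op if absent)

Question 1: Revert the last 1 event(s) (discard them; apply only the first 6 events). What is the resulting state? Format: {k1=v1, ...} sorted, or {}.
Keep first 6 events (discard last 1):
  after event 1 (t=10: INC baz by 14): {baz=14}
  after event 2 (t=11: SET foo = 4): {baz=14, foo=4}
  after event 3 (t=12: INC baz by 7): {baz=21, foo=4}
  after event 4 (t=16: SET baz = -19): {baz=-19, foo=4}
  after event 5 (t=19: INC bar by 7): {bar=7, baz=-19, foo=4}
  after event 6 (t=27: INC foo by 3): {bar=7, baz=-19, foo=7}

Answer: {bar=7, baz=-19, foo=7}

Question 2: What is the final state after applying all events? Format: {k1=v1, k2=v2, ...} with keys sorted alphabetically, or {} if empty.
Answer: {bar=7, baz=-19, foo=-13}

Derivation:
  after event 1 (t=10: INC baz by 14): {baz=14}
  after event 2 (t=11: SET foo = 4): {baz=14, foo=4}
  after event 3 (t=12: INC baz by 7): {baz=21, foo=4}
  after event 4 (t=16: SET baz = -19): {baz=-19, foo=4}
  after event 5 (t=19: INC bar by 7): {bar=7, baz=-19, foo=4}
  after event 6 (t=27: INC foo by 3): {bar=7, baz=-19, foo=7}
  after event 7 (t=33: SET foo = -13): {bar=7, baz=-19, foo=-13}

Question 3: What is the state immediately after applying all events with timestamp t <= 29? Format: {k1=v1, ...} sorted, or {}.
Answer: {bar=7, baz=-19, foo=7}

Derivation:
Apply events with t <= 29 (6 events):
  after event 1 (t=10: INC baz by 14): {baz=14}
  after event 2 (t=11: SET foo = 4): {baz=14, foo=4}
  after event 3 (t=12: INC baz by 7): {baz=21, foo=4}
  after event 4 (t=16: SET baz = -19): {baz=-19, foo=4}
  after event 5 (t=19: INC bar by 7): {bar=7, baz=-19, foo=4}
  after event 6 (t=27: INC foo by 3): {bar=7, baz=-19, foo=7}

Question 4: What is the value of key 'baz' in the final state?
Track key 'baz' through all 7 events:
  event 1 (t=10: INC baz by 14): baz (absent) -> 14
  event 2 (t=11: SET foo = 4): baz unchanged
  event 3 (t=12: INC baz by 7): baz 14 -> 21
  event 4 (t=16: SET baz = -19): baz 21 -> -19
  event 5 (t=19: INC bar by 7): baz unchanged
  event 6 (t=27: INC foo by 3): baz unchanged
  event 7 (t=33: SET foo = -13): baz unchanged
Final: baz = -19

Answer: -19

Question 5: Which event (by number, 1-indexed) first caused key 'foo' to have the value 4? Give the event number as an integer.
Answer: 2

Derivation:
Looking for first event where foo becomes 4:
  event 2: foo (absent) -> 4  <-- first match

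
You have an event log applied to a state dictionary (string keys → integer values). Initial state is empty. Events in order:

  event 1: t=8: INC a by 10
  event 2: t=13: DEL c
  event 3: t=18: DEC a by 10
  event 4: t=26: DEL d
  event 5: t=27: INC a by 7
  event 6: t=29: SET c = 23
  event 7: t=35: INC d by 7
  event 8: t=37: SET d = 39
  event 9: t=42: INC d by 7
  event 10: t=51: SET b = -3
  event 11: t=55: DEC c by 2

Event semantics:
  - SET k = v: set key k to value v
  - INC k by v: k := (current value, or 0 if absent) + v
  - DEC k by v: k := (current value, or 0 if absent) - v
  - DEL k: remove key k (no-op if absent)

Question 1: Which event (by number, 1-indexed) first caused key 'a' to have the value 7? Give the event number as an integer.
Answer: 5

Derivation:
Looking for first event where a becomes 7:
  event 1: a = 10
  event 2: a = 10
  event 3: a = 0
  event 4: a = 0
  event 5: a 0 -> 7  <-- first match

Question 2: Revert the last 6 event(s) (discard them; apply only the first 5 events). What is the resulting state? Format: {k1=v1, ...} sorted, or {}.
Keep first 5 events (discard last 6):
  after event 1 (t=8: INC a by 10): {a=10}
  after event 2 (t=13: DEL c): {a=10}
  after event 3 (t=18: DEC a by 10): {a=0}
  after event 4 (t=26: DEL d): {a=0}
  after event 5 (t=27: INC a by 7): {a=7}

Answer: {a=7}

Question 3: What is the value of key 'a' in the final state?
Answer: 7

Derivation:
Track key 'a' through all 11 events:
  event 1 (t=8: INC a by 10): a (absent) -> 10
  event 2 (t=13: DEL c): a unchanged
  event 3 (t=18: DEC a by 10): a 10 -> 0
  event 4 (t=26: DEL d): a unchanged
  event 5 (t=27: INC a by 7): a 0 -> 7
  event 6 (t=29: SET c = 23): a unchanged
  event 7 (t=35: INC d by 7): a unchanged
  event 8 (t=37: SET d = 39): a unchanged
  event 9 (t=42: INC d by 7): a unchanged
  event 10 (t=51: SET b = -3): a unchanged
  event 11 (t=55: DEC c by 2): a unchanged
Final: a = 7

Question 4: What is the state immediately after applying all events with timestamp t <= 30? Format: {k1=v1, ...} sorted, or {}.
Apply events with t <= 30 (6 events):
  after event 1 (t=8: INC a by 10): {a=10}
  after event 2 (t=13: DEL c): {a=10}
  after event 3 (t=18: DEC a by 10): {a=0}
  after event 4 (t=26: DEL d): {a=0}
  after event 5 (t=27: INC a by 7): {a=7}
  after event 6 (t=29: SET c = 23): {a=7, c=23}

Answer: {a=7, c=23}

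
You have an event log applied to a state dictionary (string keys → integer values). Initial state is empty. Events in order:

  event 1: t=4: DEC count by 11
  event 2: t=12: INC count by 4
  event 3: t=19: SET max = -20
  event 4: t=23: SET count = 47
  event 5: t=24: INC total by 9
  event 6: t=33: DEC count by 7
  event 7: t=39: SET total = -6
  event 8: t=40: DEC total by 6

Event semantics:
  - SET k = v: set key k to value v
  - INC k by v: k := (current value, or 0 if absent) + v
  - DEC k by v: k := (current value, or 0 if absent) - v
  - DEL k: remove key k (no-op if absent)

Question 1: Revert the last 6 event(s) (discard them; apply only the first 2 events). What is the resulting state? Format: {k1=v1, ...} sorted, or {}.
Answer: {count=-7}

Derivation:
Keep first 2 events (discard last 6):
  after event 1 (t=4: DEC count by 11): {count=-11}
  after event 2 (t=12: INC count by 4): {count=-7}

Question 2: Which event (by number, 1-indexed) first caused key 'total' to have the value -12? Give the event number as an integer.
Looking for first event where total becomes -12:
  event 5: total = 9
  event 6: total = 9
  event 7: total = -6
  event 8: total -6 -> -12  <-- first match

Answer: 8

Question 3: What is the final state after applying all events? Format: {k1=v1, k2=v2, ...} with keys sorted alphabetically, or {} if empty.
Answer: {count=40, max=-20, total=-12}

Derivation:
  after event 1 (t=4: DEC count by 11): {count=-11}
  after event 2 (t=12: INC count by 4): {count=-7}
  after event 3 (t=19: SET max = -20): {count=-7, max=-20}
  after event 4 (t=23: SET count = 47): {count=47, max=-20}
  after event 5 (t=24: INC total by 9): {count=47, max=-20, total=9}
  after event 6 (t=33: DEC count by 7): {count=40, max=-20, total=9}
  after event 7 (t=39: SET total = -6): {count=40, max=-20, total=-6}
  after event 8 (t=40: DEC total by 6): {count=40, max=-20, total=-12}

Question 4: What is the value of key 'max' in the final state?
Track key 'max' through all 8 events:
  event 1 (t=4: DEC count by 11): max unchanged
  event 2 (t=12: INC count by 4): max unchanged
  event 3 (t=19: SET max = -20): max (absent) -> -20
  event 4 (t=23: SET count = 47): max unchanged
  event 5 (t=24: INC total by 9): max unchanged
  event 6 (t=33: DEC count by 7): max unchanged
  event 7 (t=39: SET total = -6): max unchanged
  event 8 (t=40: DEC total by 6): max unchanged
Final: max = -20

Answer: -20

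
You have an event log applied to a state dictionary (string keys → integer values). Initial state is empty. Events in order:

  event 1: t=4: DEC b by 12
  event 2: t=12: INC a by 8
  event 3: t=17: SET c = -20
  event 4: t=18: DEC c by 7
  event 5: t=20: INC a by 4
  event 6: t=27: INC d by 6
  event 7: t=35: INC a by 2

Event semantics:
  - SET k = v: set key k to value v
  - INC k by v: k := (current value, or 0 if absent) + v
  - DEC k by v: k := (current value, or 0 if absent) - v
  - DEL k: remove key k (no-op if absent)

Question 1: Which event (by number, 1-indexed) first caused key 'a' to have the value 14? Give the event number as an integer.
Answer: 7

Derivation:
Looking for first event where a becomes 14:
  event 2: a = 8
  event 3: a = 8
  event 4: a = 8
  event 5: a = 12
  event 6: a = 12
  event 7: a 12 -> 14  <-- first match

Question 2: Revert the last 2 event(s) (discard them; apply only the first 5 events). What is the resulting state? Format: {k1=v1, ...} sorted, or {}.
Keep first 5 events (discard last 2):
  after event 1 (t=4: DEC b by 12): {b=-12}
  after event 2 (t=12: INC a by 8): {a=8, b=-12}
  after event 3 (t=17: SET c = -20): {a=8, b=-12, c=-20}
  after event 4 (t=18: DEC c by 7): {a=8, b=-12, c=-27}
  after event 5 (t=20: INC a by 4): {a=12, b=-12, c=-27}

Answer: {a=12, b=-12, c=-27}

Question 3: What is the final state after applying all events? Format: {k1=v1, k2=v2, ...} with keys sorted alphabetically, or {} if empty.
Answer: {a=14, b=-12, c=-27, d=6}

Derivation:
  after event 1 (t=4: DEC b by 12): {b=-12}
  after event 2 (t=12: INC a by 8): {a=8, b=-12}
  after event 3 (t=17: SET c = -20): {a=8, b=-12, c=-20}
  after event 4 (t=18: DEC c by 7): {a=8, b=-12, c=-27}
  after event 5 (t=20: INC a by 4): {a=12, b=-12, c=-27}
  after event 6 (t=27: INC d by 6): {a=12, b=-12, c=-27, d=6}
  after event 7 (t=35: INC a by 2): {a=14, b=-12, c=-27, d=6}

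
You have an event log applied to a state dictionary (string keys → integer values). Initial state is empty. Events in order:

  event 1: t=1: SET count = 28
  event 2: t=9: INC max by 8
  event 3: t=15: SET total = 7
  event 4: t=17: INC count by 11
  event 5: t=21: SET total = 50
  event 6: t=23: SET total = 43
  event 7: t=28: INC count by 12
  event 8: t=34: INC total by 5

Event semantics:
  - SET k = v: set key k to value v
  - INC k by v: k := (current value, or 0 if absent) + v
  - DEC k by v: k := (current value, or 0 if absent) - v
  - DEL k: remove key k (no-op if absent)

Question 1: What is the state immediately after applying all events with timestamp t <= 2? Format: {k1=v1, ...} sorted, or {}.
Apply events with t <= 2 (1 events):
  after event 1 (t=1: SET count = 28): {count=28}

Answer: {count=28}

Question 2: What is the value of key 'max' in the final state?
Track key 'max' through all 8 events:
  event 1 (t=1: SET count = 28): max unchanged
  event 2 (t=9: INC max by 8): max (absent) -> 8
  event 3 (t=15: SET total = 7): max unchanged
  event 4 (t=17: INC count by 11): max unchanged
  event 5 (t=21: SET total = 50): max unchanged
  event 6 (t=23: SET total = 43): max unchanged
  event 7 (t=28: INC count by 12): max unchanged
  event 8 (t=34: INC total by 5): max unchanged
Final: max = 8

Answer: 8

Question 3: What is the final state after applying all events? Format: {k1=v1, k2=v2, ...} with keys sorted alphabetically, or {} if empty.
  after event 1 (t=1: SET count = 28): {count=28}
  after event 2 (t=9: INC max by 8): {count=28, max=8}
  after event 3 (t=15: SET total = 7): {count=28, max=8, total=7}
  after event 4 (t=17: INC count by 11): {count=39, max=8, total=7}
  after event 5 (t=21: SET total = 50): {count=39, max=8, total=50}
  after event 6 (t=23: SET total = 43): {count=39, max=8, total=43}
  after event 7 (t=28: INC count by 12): {count=51, max=8, total=43}
  after event 8 (t=34: INC total by 5): {count=51, max=8, total=48}

Answer: {count=51, max=8, total=48}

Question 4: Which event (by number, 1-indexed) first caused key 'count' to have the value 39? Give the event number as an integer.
Answer: 4

Derivation:
Looking for first event where count becomes 39:
  event 1: count = 28
  event 2: count = 28
  event 3: count = 28
  event 4: count 28 -> 39  <-- first match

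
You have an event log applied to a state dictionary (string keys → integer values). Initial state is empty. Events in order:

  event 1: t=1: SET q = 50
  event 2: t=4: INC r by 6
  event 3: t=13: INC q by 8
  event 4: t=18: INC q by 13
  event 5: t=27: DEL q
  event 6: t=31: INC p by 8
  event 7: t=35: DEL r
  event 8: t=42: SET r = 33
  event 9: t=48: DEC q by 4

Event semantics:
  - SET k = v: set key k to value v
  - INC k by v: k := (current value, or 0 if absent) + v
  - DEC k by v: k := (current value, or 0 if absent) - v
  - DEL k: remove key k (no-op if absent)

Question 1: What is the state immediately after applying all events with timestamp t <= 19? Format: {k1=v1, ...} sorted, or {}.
Apply events with t <= 19 (4 events):
  after event 1 (t=1: SET q = 50): {q=50}
  after event 2 (t=4: INC r by 6): {q=50, r=6}
  after event 3 (t=13: INC q by 8): {q=58, r=6}
  after event 4 (t=18: INC q by 13): {q=71, r=6}

Answer: {q=71, r=6}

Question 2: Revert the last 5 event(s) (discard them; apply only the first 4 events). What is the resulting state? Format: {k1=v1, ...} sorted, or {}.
Keep first 4 events (discard last 5):
  after event 1 (t=1: SET q = 50): {q=50}
  after event 2 (t=4: INC r by 6): {q=50, r=6}
  after event 3 (t=13: INC q by 8): {q=58, r=6}
  after event 4 (t=18: INC q by 13): {q=71, r=6}

Answer: {q=71, r=6}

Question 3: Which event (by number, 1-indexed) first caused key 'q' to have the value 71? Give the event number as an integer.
Looking for first event where q becomes 71:
  event 1: q = 50
  event 2: q = 50
  event 3: q = 58
  event 4: q 58 -> 71  <-- first match

Answer: 4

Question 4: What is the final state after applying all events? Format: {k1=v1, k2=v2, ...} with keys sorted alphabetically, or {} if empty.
Answer: {p=8, q=-4, r=33}

Derivation:
  after event 1 (t=1: SET q = 50): {q=50}
  after event 2 (t=4: INC r by 6): {q=50, r=6}
  after event 3 (t=13: INC q by 8): {q=58, r=6}
  after event 4 (t=18: INC q by 13): {q=71, r=6}
  after event 5 (t=27: DEL q): {r=6}
  after event 6 (t=31: INC p by 8): {p=8, r=6}
  after event 7 (t=35: DEL r): {p=8}
  after event 8 (t=42: SET r = 33): {p=8, r=33}
  after event 9 (t=48: DEC q by 4): {p=8, q=-4, r=33}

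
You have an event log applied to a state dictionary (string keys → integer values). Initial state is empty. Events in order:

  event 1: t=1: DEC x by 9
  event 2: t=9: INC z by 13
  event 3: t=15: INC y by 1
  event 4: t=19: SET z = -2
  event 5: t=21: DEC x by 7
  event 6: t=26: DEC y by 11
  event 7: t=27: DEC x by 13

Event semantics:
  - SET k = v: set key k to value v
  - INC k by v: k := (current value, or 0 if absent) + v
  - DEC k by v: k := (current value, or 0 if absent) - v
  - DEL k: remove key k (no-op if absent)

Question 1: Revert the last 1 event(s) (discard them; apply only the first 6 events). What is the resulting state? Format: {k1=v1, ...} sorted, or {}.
Keep first 6 events (discard last 1):
  after event 1 (t=1: DEC x by 9): {x=-9}
  after event 2 (t=9: INC z by 13): {x=-9, z=13}
  after event 3 (t=15: INC y by 1): {x=-9, y=1, z=13}
  after event 4 (t=19: SET z = -2): {x=-9, y=1, z=-2}
  after event 5 (t=21: DEC x by 7): {x=-16, y=1, z=-2}
  after event 6 (t=26: DEC y by 11): {x=-16, y=-10, z=-2}

Answer: {x=-16, y=-10, z=-2}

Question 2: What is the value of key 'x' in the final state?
Answer: -29

Derivation:
Track key 'x' through all 7 events:
  event 1 (t=1: DEC x by 9): x (absent) -> -9
  event 2 (t=9: INC z by 13): x unchanged
  event 3 (t=15: INC y by 1): x unchanged
  event 4 (t=19: SET z = -2): x unchanged
  event 5 (t=21: DEC x by 7): x -9 -> -16
  event 6 (t=26: DEC y by 11): x unchanged
  event 7 (t=27: DEC x by 13): x -16 -> -29
Final: x = -29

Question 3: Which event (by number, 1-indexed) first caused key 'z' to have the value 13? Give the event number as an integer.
Looking for first event where z becomes 13:
  event 2: z (absent) -> 13  <-- first match

Answer: 2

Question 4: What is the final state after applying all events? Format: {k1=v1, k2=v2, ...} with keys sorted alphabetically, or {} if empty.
Answer: {x=-29, y=-10, z=-2}

Derivation:
  after event 1 (t=1: DEC x by 9): {x=-9}
  after event 2 (t=9: INC z by 13): {x=-9, z=13}
  after event 3 (t=15: INC y by 1): {x=-9, y=1, z=13}
  after event 4 (t=19: SET z = -2): {x=-9, y=1, z=-2}
  after event 5 (t=21: DEC x by 7): {x=-16, y=1, z=-2}
  after event 6 (t=26: DEC y by 11): {x=-16, y=-10, z=-2}
  after event 7 (t=27: DEC x by 13): {x=-29, y=-10, z=-2}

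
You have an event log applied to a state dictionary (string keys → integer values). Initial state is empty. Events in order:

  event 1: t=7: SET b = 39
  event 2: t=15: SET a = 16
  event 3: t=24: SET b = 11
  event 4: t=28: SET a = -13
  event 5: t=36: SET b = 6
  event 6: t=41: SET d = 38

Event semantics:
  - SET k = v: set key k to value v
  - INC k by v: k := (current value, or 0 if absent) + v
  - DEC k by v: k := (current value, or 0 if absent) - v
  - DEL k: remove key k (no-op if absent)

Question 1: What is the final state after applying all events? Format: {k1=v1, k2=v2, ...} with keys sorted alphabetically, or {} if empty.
Answer: {a=-13, b=6, d=38}

Derivation:
  after event 1 (t=7: SET b = 39): {b=39}
  after event 2 (t=15: SET a = 16): {a=16, b=39}
  after event 3 (t=24: SET b = 11): {a=16, b=11}
  after event 4 (t=28: SET a = -13): {a=-13, b=11}
  after event 5 (t=36: SET b = 6): {a=-13, b=6}
  after event 6 (t=41: SET d = 38): {a=-13, b=6, d=38}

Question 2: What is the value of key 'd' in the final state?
Answer: 38

Derivation:
Track key 'd' through all 6 events:
  event 1 (t=7: SET b = 39): d unchanged
  event 2 (t=15: SET a = 16): d unchanged
  event 3 (t=24: SET b = 11): d unchanged
  event 4 (t=28: SET a = -13): d unchanged
  event 5 (t=36: SET b = 6): d unchanged
  event 6 (t=41: SET d = 38): d (absent) -> 38
Final: d = 38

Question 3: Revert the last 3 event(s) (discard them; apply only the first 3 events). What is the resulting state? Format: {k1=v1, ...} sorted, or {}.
Answer: {a=16, b=11}

Derivation:
Keep first 3 events (discard last 3):
  after event 1 (t=7: SET b = 39): {b=39}
  after event 2 (t=15: SET a = 16): {a=16, b=39}
  after event 3 (t=24: SET b = 11): {a=16, b=11}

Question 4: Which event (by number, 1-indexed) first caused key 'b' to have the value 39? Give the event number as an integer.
Looking for first event where b becomes 39:
  event 1: b (absent) -> 39  <-- first match

Answer: 1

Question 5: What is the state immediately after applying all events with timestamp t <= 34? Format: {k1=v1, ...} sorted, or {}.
Apply events with t <= 34 (4 events):
  after event 1 (t=7: SET b = 39): {b=39}
  after event 2 (t=15: SET a = 16): {a=16, b=39}
  after event 3 (t=24: SET b = 11): {a=16, b=11}
  after event 4 (t=28: SET a = -13): {a=-13, b=11}

Answer: {a=-13, b=11}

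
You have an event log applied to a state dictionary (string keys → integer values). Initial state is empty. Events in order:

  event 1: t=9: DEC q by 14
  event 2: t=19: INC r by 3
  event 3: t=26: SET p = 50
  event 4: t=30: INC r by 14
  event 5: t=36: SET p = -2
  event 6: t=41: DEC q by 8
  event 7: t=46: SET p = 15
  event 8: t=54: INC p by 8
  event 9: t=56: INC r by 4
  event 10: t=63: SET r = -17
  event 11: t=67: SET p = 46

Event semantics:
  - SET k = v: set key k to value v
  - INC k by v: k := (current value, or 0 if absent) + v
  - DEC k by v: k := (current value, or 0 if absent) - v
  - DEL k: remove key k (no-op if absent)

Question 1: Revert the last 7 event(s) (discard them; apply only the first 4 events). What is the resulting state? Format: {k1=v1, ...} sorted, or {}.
Keep first 4 events (discard last 7):
  after event 1 (t=9: DEC q by 14): {q=-14}
  after event 2 (t=19: INC r by 3): {q=-14, r=3}
  after event 3 (t=26: SET p = 50): {p=50, q=-14, r=3}
  after event 4 (t=30: INC r by 14): {p=50, q=-14, r=17}

Answer: {p=50, q=-14, r=17}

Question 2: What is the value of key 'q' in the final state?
Track key 'q' through all 11 events:
  event 1 (t=9: DEC q by 14): q (absent) -> -14
  event 2 (t=19: INC r by 3): q unchanged
  event 3 (t=26: SET p = 50): q unchanged
  event 4 (t=30: INC r by 14): q unchanged
  event 5 (t=36: SET p = -2): q unchanged
  event 6 (t=41: DEC q by 8): q -14 -> -22
  event 7 (t=46: SET p = 15): q unchanged
  event 8 (t=54: INC p by 8): q unchanged
  event 9 (t=56: INC r by 4): q unchanged
  event 10 (t=63: SET r = -17): q unchanged
  event 11 (t=67: SET p = 46): q unchanged
Final: q = -22

Answer: -22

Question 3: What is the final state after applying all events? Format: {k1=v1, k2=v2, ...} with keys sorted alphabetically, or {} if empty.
Answer: {p=46, q=-22, r=-17}

Derivation:
  after event 1 (t=9: DEC q by 14): {q=-14}
  after event 2 (t=19: INC r by 3): {q=-14, r=3}
  after event 3 (t=26: SET p = 50): {p=50, q=-14, r=3}
  after event 4 (t=30: INC r by 14): {p=50, q=-14, r=17}
  after event 5 (t=36: SET p = -2): {p=-2, q=-14, r=17}
  after event 6 (t=41: DEC q by 8): {p=-2, q=-22, r=17}
  after event 7 (t=46: SET p = 15): {p=15, q=-22, r=17}
  after event 8 (t=54: INC p by 8): {p=23, q=-22, r=17}
  after event 9 (t=56: INC r by 4): {p=23, q=-22, r=21}
  after event 10 (t=63: SET r = -17): {p=23, q=-22, r=-17}
  after event 11 (t=67: SET p = 46): {p=46, q=-22, r=-17}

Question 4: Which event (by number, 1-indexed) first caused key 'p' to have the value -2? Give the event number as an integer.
Looking for first event where p becomes -2:
  event 3: p = 50
  event 4: p = 50
  event 5: p 50 -> -2  <-- first match

Answer: 5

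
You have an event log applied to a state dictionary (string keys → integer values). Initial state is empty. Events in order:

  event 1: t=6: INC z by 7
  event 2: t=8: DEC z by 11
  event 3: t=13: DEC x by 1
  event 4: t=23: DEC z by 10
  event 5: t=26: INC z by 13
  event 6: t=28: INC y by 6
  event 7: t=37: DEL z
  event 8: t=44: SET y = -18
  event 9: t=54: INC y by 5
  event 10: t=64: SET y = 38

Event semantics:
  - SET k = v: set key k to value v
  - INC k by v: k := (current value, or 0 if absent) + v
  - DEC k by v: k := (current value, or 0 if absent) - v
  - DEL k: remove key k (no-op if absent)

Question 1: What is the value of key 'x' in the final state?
Track key 'x' through all 10 events:
  event 1 (t=6: INC z by 7): x unchanged
  event 2 (t=8: DEC z by 11): x unchanged
  event 3 (t=13: DEC x by 1): x (absent) -> -1
  event 4 (t=23: DEC z by 10): x unchanged
  event 5 (t=26: INC z by 13): x unchanged
  event 6 (t=28: INC y by 6): x unchanged
  event 7 (t=37: DEL z): x unchanged
  event 8 (t=44: SET y = -18): x unchanged
  event 9 (t=54: INC y by 5): x unchanged
  event 10 (t=64: SET y = 38): x unchanged
Final: x = -1

Answer: -1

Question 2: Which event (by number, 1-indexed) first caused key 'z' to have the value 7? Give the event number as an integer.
Answer: 1

Derivation:
Looking for first event where z becomes 7:
  event 1: z (absent) -> 7  <-- first match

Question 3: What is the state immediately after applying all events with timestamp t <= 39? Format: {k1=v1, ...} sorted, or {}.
Apply events with t <= 39 (7 events):
  after event 1 (t=6: INC z by 7): {z=7}
  after event 2 (t=8: DEC z by 11): {z=-4}
  after event 3 (t=13: DEC x by 1): {x=-1, z=-4}
  after event 4 (t=23: DEC z by 10): {x=-1, z=-14}
  after event 5 (t=26: INC z by 13): {x=-1, z=-1}
  after event 6 (t=28: INC y by 6): {x=-1, y=6, z=-1}
  after event 7 (t=37: DEL z): {x=-1, y=6}

Answer: {x=-1, y=6}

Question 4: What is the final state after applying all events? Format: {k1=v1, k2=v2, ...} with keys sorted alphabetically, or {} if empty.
Answer: {x=-1, y=38}

Derivation:
  after event 1 (t=6: INC z by 7): {z=7}
  after event 2 (t=8: DEC z by 11): {z=-4}
  after event 3 (t=13: DEC x by 1): {x=-1, z=-4}
  after event 4 (t=23: DEC z by 10): {x=-1, z=-14}
  after event 5 (t=26: INC z by 13): {x=-1, z=-1}
  after event 6 (t=28: INC y by 6): {x=-1, y=6, z=-1}
  after event 7 (t=37: DEL z): {x=-1, y=6}
  after event 8 (t=44: SET y = -18): {x=-1, y=-18}
  after event 9 (t=54: INC y by 5): {x=-1, y=-13}
  after event 10 (t=64: SET y = 38): {x=-1, y=38}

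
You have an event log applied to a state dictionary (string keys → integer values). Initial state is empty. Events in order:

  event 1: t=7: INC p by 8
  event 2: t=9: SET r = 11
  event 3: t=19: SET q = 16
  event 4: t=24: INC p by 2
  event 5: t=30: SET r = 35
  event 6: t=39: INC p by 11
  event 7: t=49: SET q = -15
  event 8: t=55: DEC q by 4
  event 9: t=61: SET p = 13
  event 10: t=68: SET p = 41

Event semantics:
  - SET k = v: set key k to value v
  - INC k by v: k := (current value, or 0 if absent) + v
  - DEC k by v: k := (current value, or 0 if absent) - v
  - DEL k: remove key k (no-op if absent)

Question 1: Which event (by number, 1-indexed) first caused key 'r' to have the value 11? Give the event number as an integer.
Answer: 2

Derivation:
Looking for first event where r becomes 11:
  event 2: r (absent) -> 11  <-- first match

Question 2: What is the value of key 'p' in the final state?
Answer: 41

Derivation:
Track key 'p' through all 10 events:
  event 1 (t=7: INC p by 8): p (absent) -> 8
  event 2 (t=9: SET r = 11): p unchanged
  event 3 (t=19: SET q = 16): p unchanged
  event 4 (t=24: INC p by 2): p 8 -> 10
  event 5 (t=30: SET r = 35): p unchanged
  event 6 (t=39: INC p by 11): p 10 -> 21
  event 7 (t=49: SET q = -15): p unchanged
  event 8 (t=55: DEC q by 4): p unchanged
  event 9 (t=61: SET p = 13): p 21 -> 13
  event 10 (t=68: SET p = 41): p 13 -> 41
Final: p = 41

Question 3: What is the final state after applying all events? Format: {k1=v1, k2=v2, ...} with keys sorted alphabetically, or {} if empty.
  after event 1 (t=7: INC p by 8): {p=8}
  after event 2 (t=9: SET r = 11): {p=8, r=11}
  after event 3 (t=19: SET q = 16): {p=8, q=16, r=11}
  after event 4 (t=24: INC p by 2): {p=10, q=16, r=11}
  after event 5 (t=30: SET r = 35): {p=10, q=16, r=35}
  after event 6 (t=39: INC p by 11): {p=21, q=16, r=35}
  after event 7 (t=49: SET q = -15): {p=21, q=-15, r=35}
  after event 8 (t=55: DEC q by 4): {p=21, q=-19, r=35}
  after event 9 (t=61: SET p = 13): {p=13, q=-19, r=35}
  after event 10 (t=68: SET p = 41): {p=41, q=-19, r=35}

Answer: {p=41, q=-19, r=35}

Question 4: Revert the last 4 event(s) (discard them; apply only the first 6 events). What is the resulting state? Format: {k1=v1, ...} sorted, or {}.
Answer: {p=21, q=16, r=35}

Derivation:
Keep first 6 events (discard last 4):
  after event 1 (t=7: INC p by 8): {p=8}
  after event 2 (t=9: SET r = 11): {p=8, r=11}
  after event 3 (t=19: SET q = 16): {p=8, q=16, r=11}
  after event 4 (t=24: INC p by 2): {p=10, q=16, r=11}
  after event 5 (t=30: SET r = 35): {p=10, q=16, r=35}
  after event 6 (t=39: INC p by 11): {p=21, q=16, r=35}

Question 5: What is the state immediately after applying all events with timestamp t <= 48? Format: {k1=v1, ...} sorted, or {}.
Answer: {p=21, q=16, r=35}

Derivation:
Apply events with t <= 48 (6 events):
  after event 1 (t=7: INC p by 8): {p=8}
  after event 2 (t=9: SET r = 11): {p=8, r=11}
  after event 3 (t=19: SET q = 16): {p=8, q=16, r=11}
  after event 4 (t=24: INC p by 2): {p=10, q=16, r=11}
  after event 5 (t=30: SET r = 35): {p=10, q=16, r=35}
  after event 6 (t=39: INC p by 11): {p=21, q=16, r=35}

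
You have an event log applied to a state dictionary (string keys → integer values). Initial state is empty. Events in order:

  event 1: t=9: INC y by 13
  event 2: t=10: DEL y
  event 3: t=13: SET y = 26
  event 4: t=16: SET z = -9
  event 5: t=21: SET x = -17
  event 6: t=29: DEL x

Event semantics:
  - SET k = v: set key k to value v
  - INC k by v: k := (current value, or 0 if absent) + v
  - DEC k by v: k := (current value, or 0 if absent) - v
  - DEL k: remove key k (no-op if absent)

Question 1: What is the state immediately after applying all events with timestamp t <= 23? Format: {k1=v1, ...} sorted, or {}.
Apply events with t <= 23 (5 events):
  after event 1 (t=9: INC y by 13): {y=13}
  after event 2 (t=10: DEL y): {}
  after event 3 (t=13: SET y = 26): {y=26}
  after event 4 (t=16: SET z = -9): {y=26, z=-9}
  after event 5 (t=21: SET x = -17): {x=-17, y=26, z=-9}

Answer: {x=-17, y=26, z=-9}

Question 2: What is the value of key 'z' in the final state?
Answer: -9

Derivation:
Track key 'z' through all 6 events:
  event 1 (t=9: INC y by 13): z unchanged
  event 2 (t=10: DEL y): z unchanged
  event 3 (t=13: SET y = 26): z unchanged
  event 4 (t=16: SET z = -9): z (absent) -> -9
  event 5 (t=21: SET x = -17): z unchanged
  event 6 (t=29: DEL x): z unchanged
Final: z = -9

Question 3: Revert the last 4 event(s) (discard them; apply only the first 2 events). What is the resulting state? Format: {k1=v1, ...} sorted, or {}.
Keep first 2 events (discard last 4):
  after event 1 (t=9: INC y by 13): {y=13}
  after event 2 (t=10: DEL y): {}

Answer: {}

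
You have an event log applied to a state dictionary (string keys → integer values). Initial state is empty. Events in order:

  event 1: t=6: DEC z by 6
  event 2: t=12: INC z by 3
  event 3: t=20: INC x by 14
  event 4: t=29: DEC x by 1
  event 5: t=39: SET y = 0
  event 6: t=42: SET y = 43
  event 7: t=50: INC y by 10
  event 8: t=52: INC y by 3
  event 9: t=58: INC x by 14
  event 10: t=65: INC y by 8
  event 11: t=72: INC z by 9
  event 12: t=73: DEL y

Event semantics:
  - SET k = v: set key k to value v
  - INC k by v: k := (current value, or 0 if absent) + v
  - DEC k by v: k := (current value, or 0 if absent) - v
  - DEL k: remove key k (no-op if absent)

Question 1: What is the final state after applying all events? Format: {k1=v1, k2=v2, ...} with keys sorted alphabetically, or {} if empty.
Answer: {x=27, z=6}

Derivation:
  after event 1 (t=6: DEC z by 6): {z=-6}
  after event 2 (t=12: INC z by 3): {z=-3}
  after event 3 (t=20: INC x by 14): {x=14, z=-3}
  after event 4 (t=29: DEC x by 1): {x=13, z=-3}
  after event 5 (t=39: SET y = 0): {x=13, y=0, z=-3}
  after event 6 (t=42: SET y = 43): {x=13, y=43, z=-3}
  after event 7 (t=50: INC y by 10): {x=13, y=53, z=-3}
  after event 8 (t=52: INC y by 3): {x=13, y=56, z=-3}
  after event 9 (t=58: INC x by 14): {x=27, y=56, z=-3}
  after event 10 (t=65: INC y by 8): {x=27, y=64, z=-3}
  after event 11 (t=72: INC z by 9): {x=27, y=64, z=6}
  after event 12 (t=73: DEL y): {x=27, z=6}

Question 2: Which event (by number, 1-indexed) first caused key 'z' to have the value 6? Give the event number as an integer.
Answer: 11

Derivation:
Looking for first event where z becomes 6:
  event 1: z = -6
  event 2: z = -3
  event 3: z = -3
  event 4: z = -3
  event 5: z = -3
  event 6: z = -3
  event 7: z = -3
  event 8: z = -3
  event 9: z = -3
  event 10: z = -3
  event 11: z -3 -> 6  <-- first match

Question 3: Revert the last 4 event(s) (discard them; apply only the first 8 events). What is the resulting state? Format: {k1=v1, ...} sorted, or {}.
Answer: {x=13, y=56, z=-3}

Derivation:
Keep first 8 events (discard last 4):
  after event 1 (t=6: DEC z by 6): {z=-6}
  after event 2 (t=12: INC z by 3): {z=-3}
  after event 3 (t=20: INC x by 14): {x=14, z=-3}
  after event 4 (t=29: DEC x by 1): {x=13, z=-3}
  after event 5 (t=39: SET y = 0): {x=13, y=0, z=-3}
  after event 6 (t=42: SET y = 43): {x=13, y=43, z=-3}
  after event 7 (t=50: INC y by 10): {x=13, y=53, z=-3}
  after event 8 (t=52: INC y by 3): {x=13, y=56, z=-3}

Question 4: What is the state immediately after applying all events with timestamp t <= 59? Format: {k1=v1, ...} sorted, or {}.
Apply events with t <= 59 (9 events):
  after event 1 (t=6: DEC z by 6): {z=-6}
  after event 2 (t=12: INC z by 3): {z=-3}
  after event 3 (t=20: INC x by 14): {x=14, z=-3}
  after event 4 (t=29: DEC x by 1): {x=13, z=-3}
  after event 5 (t=39: SET y = 0): {x=13, y=0, z=-3}
  after event 6 (t=42: SET y = 43): {x=13, y=43, z=-3}
  after event 7 (t=50: INC y by 10): {x=13, y=53, z=-3}
  after event 8 (t=52: INC y by 3): {x=13, y=56, z=-3}
  after event 9 (t=58: INC x by 14): {x=27, y=56, z=-3}

Answer: {x=27, y=56, z=-3}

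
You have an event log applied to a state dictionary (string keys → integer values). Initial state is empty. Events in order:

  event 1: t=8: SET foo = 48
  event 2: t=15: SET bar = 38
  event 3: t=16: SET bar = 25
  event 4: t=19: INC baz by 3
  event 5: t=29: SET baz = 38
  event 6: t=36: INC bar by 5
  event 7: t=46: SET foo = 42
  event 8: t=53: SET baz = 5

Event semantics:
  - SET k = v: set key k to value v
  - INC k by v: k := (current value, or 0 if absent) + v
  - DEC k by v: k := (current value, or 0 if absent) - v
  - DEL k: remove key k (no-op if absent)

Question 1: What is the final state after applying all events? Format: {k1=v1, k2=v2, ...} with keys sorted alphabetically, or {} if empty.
Answer: {bar=30, baz=5, foo=42}

Derivation:
  after event 1 (t=8: SET foo = 48): {foo=48}
  after event 2 (t=15: SET bar = 38): {bar=38, foo=48}
  after event 3 (t=16: SET bar = 25): {bar=25, foo=48}
  after event 4 (t=19: INC baz by 3): {bar=25, baz=3, foo=48}
  after event 5 (t=29: SET baz = 38): {bar=25, baz=38, foo=48}
  after event 6 (t=36: INC bar by 5): {bar=30, baz=38, foo=48}
  after event 7 (t=46: SET foo = 42): {bar=30, baz=38, foo=42}
  after event 8 (t=53: SET baz = 5): {bar=30, baz=5, foo=42}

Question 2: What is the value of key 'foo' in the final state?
Answer: 42

Derivation:
Track key 'foo' through all 8 events:
  event 1 (t=8: SET foo = 48): foo (absent) -> 48
  event 2 (t=15: SET bar = 38): foo unchanged
  event 3 (t=16: SET bar = 25): foo unchanged
  event 4 (t=19: INC baz by 3): foo unchanged
  event 5 (t=29: SET baz = 38): foo unchanged
  event 6 (t=36: INC bar by 5): foo unchanged
  event 7 (t=46: SET foo = 42): foo 48 -> 42
  event 8 (t=53: SET baz = 5): foo unchanged
Final: foo = 42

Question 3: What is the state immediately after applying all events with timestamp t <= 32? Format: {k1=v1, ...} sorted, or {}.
Apply events with t <= 32 (5 events):
  after event 1 (t=8: SET foo = 48): {foo=48}
  after event 2 (t=15: SET bar = 38): {bar=38, foo=48}
  after event 3 (t=16: SET bar = 25): {bar=25, foo=48}
  after event 4 (t=19: INC baz by 3): {bar=25, baz=3, foo=48}
  after event 5 (t=29: SET baz = 38): {bar=25, baz=38, foo=48}

Answer: {bar=25, baz=38, foo=48}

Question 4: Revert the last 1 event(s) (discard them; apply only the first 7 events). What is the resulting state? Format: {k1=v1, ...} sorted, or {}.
Answer: {bar=30, baz=38, foo=42}

Derivation:
Keep first 7 events (discard last 1):
  after event 1 (t=8: SET foo = 48): {foo=48}
  after event 2 (t=15: SET bar = 38): {bar=38, foo=48}
  after event 3 (t=16: SET bar = 25): {bar=25, foo=48}
  after event 4 (t=19: INC baz by 3): {bar=25, baz=3, foo=48}
  after event 5 (t=29: SET baz = 38): {bar=25, baz=38, foo=48}
  after event 6 (t=36: INC bar by 5): {bar=30, baz=38, foo=48}
  after event 7 (t=46: SET foo = 42): {bar=30, baz=38, foo=42}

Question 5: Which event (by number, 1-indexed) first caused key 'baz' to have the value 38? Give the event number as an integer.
Looking for first event where baz becomes 38:
  event 4: baz = 3
  event 5: baz 3 -> 38  <-- first match

Answer: 5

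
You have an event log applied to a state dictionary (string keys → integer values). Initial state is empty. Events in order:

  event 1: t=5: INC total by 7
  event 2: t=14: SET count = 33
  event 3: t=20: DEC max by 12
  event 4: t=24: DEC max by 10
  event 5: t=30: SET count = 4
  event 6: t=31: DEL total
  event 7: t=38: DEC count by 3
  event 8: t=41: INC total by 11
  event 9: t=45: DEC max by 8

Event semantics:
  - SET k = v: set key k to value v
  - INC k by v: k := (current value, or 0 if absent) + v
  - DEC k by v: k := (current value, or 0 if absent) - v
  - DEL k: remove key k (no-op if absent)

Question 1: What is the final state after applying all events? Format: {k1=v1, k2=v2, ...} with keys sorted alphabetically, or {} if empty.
  after event 1 (t=5: INC total by 7): {total=7}
  after event 2 (t=14: SET count = 33): {count=33, total=7}
  after event 3 (t=20: DEC max by 12): {count=33, max=-12, total=7}
  after event 4 (t=24: DEC max by 10): {count=33, max=-22, total=7}
  after event 5 (t=30: SET count = 4): {count=4, max=-22, total=7}
  after event 6 (t=31: DEL total): {count=4, max=-22}
  after event 7 (t=38: DEC count by 3): {count=1, max=-22}
  after event 8 (t=41: INC total by 11): {count=1, max=-22, total=11}
  after event 9 (t=45: DEC max by 8): {count=1, max=-30, total=11}

Answer: {count=1, max=-30, total=11}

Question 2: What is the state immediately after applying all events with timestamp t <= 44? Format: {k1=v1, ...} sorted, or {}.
Apply events with t <= 44 (8 events):
  after event 1 (t=5: INC total by 7): {total=7}
  after event 2 (t=14: SET count = 33): {count=33, total=7}
  after event 3 (t=20: DEC max by 12): {count=33, max=-12, total=7}
  after event 4 (t=24: DEC max by 10): {count=33, max=-22, total=7}
  after event 5 (t=30: SET count = 4): {count=4, max=-22, total=7}
  after event 6 (t=31: DEL total): {count=4, max=-22}
  after event 7 (t=38: DEC count by 3): {count=1, max=-22}
  after event 8 (t=41: INC total by 11): {count=1, max=-22, total=11}

Answer: {count=1, max=-22, total=11}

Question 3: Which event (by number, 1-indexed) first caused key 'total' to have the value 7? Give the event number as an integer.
Answer: 1

Derivation:
Looking for first event where total becomes 7:
  event 1: total (absent) -> 7  <-- first match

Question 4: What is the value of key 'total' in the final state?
Answer: 11

Derivation:
Track key 'total' through all 9 events:
  event 1 (t=5: INC total by 7): total (absent) -> 7
  event 2 (t=14: SET count = 33): total unchanged
  event 3 (t=20: DEC max by 12): total unchanged
  event 4 (t=24: DEC max by 10): total unchanged
  event 5 (t=30: SET count = 4): total unchanged
  event 6 (t=31: DEL total): total 7 -> (absent)
  event 7 (t=38: DEC count by 3): total unchanged
  event 8 (t=41: INC total by 11): total (absent) -> 11
  event 9 (t=45: DEC max by 8): total unchanged
Final: total = 11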